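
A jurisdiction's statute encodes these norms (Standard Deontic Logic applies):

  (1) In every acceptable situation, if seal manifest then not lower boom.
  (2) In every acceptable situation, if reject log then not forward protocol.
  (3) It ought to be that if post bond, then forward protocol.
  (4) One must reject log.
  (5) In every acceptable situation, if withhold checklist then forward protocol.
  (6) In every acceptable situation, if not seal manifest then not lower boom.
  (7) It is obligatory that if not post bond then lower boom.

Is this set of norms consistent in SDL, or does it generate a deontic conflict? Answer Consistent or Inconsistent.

Inconsistent

By case analysis on seal_manifest: premise 1 gives O(seal_manifest → ¬lower_boom) and premise 6 gives O(¬seal_manifest → ¬lower_boom), so O(¬lower_boom) either way.
Premise 7, O(¬post_bond → lower_boom), contraposes to O(¬lower_boom → post_bond); with O(¬lower_boom) we get O(post_bond).
With premise 3, O(post_bond → forward_protocol), the K-axiom yields O(forward_protocol).
Premise 2 is O(reject_log → ¬forward_protocol); contrapositively O(forward_protocol → ¬reject_log). Since O(forward_protocol) holds, K gives O(¬reject_log).
Yet premise 4 states O(reject_log).
We now have both O(¬reject_log) and O(reject_log) — reject_log is simultaneously obligatory and forbidden, violating the D-axiom.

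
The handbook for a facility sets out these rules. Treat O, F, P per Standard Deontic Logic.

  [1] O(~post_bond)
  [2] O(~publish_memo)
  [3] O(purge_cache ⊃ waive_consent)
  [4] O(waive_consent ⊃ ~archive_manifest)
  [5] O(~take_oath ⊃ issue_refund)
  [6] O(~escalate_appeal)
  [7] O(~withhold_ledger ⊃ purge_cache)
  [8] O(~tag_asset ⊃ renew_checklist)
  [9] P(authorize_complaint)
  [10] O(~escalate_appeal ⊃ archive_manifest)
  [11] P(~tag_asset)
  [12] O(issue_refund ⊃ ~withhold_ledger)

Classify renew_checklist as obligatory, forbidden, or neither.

Neither

Premise 8 is O(~tag_asset ⊃ renew_checklist), but O(~tag_asset) is not derivable from the premises (the permission P(~tag_asset) asserts only ~O(tag_asset), not O(~tag_asset)), so it does not yield O(renew_checklist).
No premise or chain of K-axiom applications forces O(renew_checklist), and none forces O(~renew_checklist). So renew_checklist is neither obligatory nor forbidden under these norms.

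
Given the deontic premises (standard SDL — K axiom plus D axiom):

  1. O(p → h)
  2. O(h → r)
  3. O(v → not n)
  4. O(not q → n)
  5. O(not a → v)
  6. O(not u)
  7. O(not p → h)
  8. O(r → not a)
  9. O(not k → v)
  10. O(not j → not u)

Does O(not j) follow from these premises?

Premise 10 is O(not j → not u); even if O(not u) held, inferring O(not j) would be affirming the consequent — invalid.
No other premise forces O(not j). An ideal world satisfying every premise can still have not j false, so O(not j) is not derivable.

No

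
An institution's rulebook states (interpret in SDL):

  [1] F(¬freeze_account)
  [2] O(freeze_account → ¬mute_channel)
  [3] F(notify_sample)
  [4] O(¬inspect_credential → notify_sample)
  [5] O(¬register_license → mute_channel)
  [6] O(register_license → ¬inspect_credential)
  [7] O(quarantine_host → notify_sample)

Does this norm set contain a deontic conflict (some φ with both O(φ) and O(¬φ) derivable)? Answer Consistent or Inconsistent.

F(¬freeze_account) at premise 1 means O(freeze_account).
Premise 2 is O(freeze_account → ¬mute_channel); since O(freeze_account), deontic closure gives O(¬mute_channel).
The contrapositive of premise 5 (O(¬register_license → mute_channel)) is O(¬mute_channel → register_license), and O(¬mute_channel) is already established, so O(register_license).
From O(register_license) and premise 6, O(register_license → ¬inspect_credential), we obtain O(¬inspect_credential).
Premise 4 is O(¬inspect_credential → notify_sample); since O(¬inspect_credential), deontic closure gives O(notify_sample).
However, F(notify_sample) at premise 3 amounts to O(¬notify_sample).
We now have both O(notify_sample) and O(¬notify_sample) — notify_sample is simultaneously obligatory and forbidden, violating the D-axiom.

Inconsistent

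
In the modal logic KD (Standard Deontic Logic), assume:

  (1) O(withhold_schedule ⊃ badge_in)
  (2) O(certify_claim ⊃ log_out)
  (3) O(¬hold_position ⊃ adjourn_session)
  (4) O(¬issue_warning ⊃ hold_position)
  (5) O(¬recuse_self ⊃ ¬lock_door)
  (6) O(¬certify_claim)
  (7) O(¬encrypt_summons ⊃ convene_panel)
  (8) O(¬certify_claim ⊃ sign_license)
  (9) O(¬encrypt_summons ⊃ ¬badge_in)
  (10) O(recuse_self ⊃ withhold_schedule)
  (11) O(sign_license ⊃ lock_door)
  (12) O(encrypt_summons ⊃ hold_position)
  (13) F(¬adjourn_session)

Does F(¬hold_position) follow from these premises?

Yes

Premise 6 states O(¬certify_claim) outright.
From O(¬certify_claim) and premise 8, O(¬certify_claim ⊃ sign_license), we obtain O(sign_license).
With premise 11, O(sign_license ⊃ lock_door), the K-axiom yields O(lock_door).
Premise 5 is O(¬recuse_self ⊃ ¬lock_door); contrapositively O(lock_door ⊃ recuse_self). Since O(lock_door) holds, K gives O(recuse_self).
Premise 10 is O(recuse_self ⊃ withhold_schedule); since O(recuse_self), deontic closure gives O(withhold_schedule).
Applying K to premise 1 (O(withhold_schedule ⊃ badge_in)) and O(withhold_schedule) yields O(badge_in).
Premise 9, O(¬encrypt_summons ⊃ ¬badge_in), contraposes to O(badge_in ⊃ encrypt_summons); with O(badge_in) we get O(encrypt_summons).
With premise 12, O(encrypt_summons ⊃ hold_position), the K-axiom yields O(hold_position).
Premises 2, 3, 4, 7, 13 do not contribute to this derivation.
So O(hold_position) holds, i.e. F(¬hold_position). The claim follows.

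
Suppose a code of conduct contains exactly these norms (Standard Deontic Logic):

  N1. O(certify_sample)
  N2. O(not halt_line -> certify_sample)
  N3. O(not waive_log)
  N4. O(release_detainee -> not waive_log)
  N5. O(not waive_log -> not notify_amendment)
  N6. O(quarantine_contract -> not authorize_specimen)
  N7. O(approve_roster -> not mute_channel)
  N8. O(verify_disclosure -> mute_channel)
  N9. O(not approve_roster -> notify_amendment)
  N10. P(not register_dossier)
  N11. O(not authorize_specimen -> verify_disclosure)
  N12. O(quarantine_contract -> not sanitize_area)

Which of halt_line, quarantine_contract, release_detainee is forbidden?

Premise 3 states O(not waive_log) outright.
From O(not waive_log) and premise 5, O(not waive_log -> not notify_amendment), we obtain O(not notify_amendment).
Premise 9, O(not approve_roster -> notify_amendment), contraposes to O(not notify_amendment -> approve_roster); with O(not notify_amendment) we get O(approve_roster).
Premise 7 is O(approve_roster -> not mute_channel); since O(approve_roster), deontic closure gives O(not mute_channel).
Premise 8, O(verify_disclosure -> mute_channel), contraposes to O(not mute_channel -> not verify_disclosure); with O(not mute_channel) we get O(not verify_disclosure).
Premise 11, O(not authorize_specimen -> verify_disclosure), contraposes to O(not verify_disclosure -> authorize_specimen); with O(not verify_disclosure) we get O(authorize_specimen).
The contrapositive of premise 6 (O(quarantine_contract -> not authorize_specimen)) is O(authorize_specimen -> not quarantine_contract), and O(authorize_specimen) is already established, so O(not quarantine_contract).
So O(not quarantine_contract) holds, i.e. quarantine_contract is forbidden. None of the other listed options is forbidden under the premises.

quarantine_contract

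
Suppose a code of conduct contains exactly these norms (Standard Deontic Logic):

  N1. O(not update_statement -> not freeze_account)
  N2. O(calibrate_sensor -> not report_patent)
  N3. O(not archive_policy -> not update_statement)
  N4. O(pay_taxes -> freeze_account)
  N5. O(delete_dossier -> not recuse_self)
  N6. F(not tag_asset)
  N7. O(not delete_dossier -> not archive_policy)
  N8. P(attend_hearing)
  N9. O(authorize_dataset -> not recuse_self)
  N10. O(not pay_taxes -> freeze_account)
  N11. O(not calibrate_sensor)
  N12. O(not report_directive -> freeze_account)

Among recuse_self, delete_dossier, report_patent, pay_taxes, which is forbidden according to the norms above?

Premises 10 and 4 are O(not pay_taxes -> freeze_account) and O(pay_taxes -> freeze_account); every ideal world satisfies not pay_taxes or pay_taxes, so in either case freeze_account holds — hence O(freeze_account).
The contrapositive of premise 1 (O(not update_statement -> not freeze_account)) is O(freeze_account -> update_statement), and O(freeze_account) is already established, so O(update_statement).
The contrapositive of premise 3 (O(not archive_policy -> not update_statement)) is O(update_statement -> archive_policy), and O(update_statement) is already established, so O(archive_policy).
Premise 7, O(not delete_dossier -> not archive_policy), contraposes to O(archive_policy -> delete_dossier); with O(archive_policy) we get O(delete_dossier).
From O(delete_dossier) and premise 5, O(delete_dossier -> not recuse_self), we obtain O(not recuse_self).
So O(not recuse_self) holds, i.e. recuse_self is forbidden. None of the other listed options is forbidden under the premises.

recuse_self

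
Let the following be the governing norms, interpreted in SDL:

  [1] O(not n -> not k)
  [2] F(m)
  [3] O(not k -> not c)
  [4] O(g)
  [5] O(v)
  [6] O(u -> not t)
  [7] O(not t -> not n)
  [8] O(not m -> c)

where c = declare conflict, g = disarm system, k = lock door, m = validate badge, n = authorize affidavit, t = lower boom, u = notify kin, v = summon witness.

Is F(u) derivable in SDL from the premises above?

Premise 2, F(m), is equivalent to O(not m).
From O(not m) and premise 8, O(not m -> c), we obtain O(c).
Premise 3 is O(not k -> not c); contrapositively O(c -> k). Since O(c) holds, K gives O(k).
The contrapositive of premise 1 (O(not n -> not k)) is O(k -> n), and O(k) is already established, so O(n).
Premise 7, O(not t -> not n), contraposes to O(n -> t); with O(n) we get O(t).
The contrapositive of premise 6 (O(u -> not t)) is O(t -> not u), and O(t) is already established, so O(not u).
Premises 4, 5 do not contribute to this derivation.
So O(not u) holds, i.e. F(u). The claim follows.

Yes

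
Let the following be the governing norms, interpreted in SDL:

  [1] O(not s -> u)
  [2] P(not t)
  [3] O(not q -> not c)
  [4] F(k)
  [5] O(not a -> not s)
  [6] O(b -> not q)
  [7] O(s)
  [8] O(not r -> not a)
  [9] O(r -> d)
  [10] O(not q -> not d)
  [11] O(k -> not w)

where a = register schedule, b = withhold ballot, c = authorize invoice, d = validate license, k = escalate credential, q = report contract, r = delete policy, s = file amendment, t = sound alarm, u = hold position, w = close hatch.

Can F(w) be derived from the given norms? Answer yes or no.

No

Premise 11 is O(k -> not w), but O(k) is not derivable from the premises, so it does not yield O(not w).
No other premise forces O(not w). An ideal world satisfying every premise can still have w true, so F(w) is not derivable.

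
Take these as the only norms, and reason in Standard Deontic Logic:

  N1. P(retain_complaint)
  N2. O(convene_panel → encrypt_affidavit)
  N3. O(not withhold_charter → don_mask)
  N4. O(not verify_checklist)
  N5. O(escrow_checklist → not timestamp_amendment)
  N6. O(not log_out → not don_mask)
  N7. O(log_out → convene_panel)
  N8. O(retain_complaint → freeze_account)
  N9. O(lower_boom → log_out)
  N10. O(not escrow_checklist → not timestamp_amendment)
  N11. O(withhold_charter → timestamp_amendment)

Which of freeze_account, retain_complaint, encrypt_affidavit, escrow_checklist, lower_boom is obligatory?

encrypt_affidavit

Premises 10 and 5 cover both cases: O(not escrow_checklist → not timestamp_amendment) and O(escrow_checklist → not timestamp_amendment). Since not escrow_checklist ∨ escrow_checklist is a tautology, O(not timestamp_amendment) follows.
The contrapositive of premise 11 (O(withhold_charter → timestamp_amendment)) is O(not timestamp_amendment → not withhold_charter), and O(not timestamp_amendment) is already established, so O(not withhold_charter).
Applying K to premise 3 (O(not withhold_charter → don_mask)) and O(not withhold_charter) yields O(don_mask).
The contrapositive of premise 6 (O(not log_out → not don_mask)) is O(don_mask → log_out), and O(don_mask) is already established, so O(log_out).
Premise 7 is O(log_out → convene_panel); since O(log_out), deontic closure gives O(convene_panel).
Applying K to premise 2 (O(convene_panel → encrypt_affidavit)) and O(convene_panel) yields O(encrypt_affidavit).
So O(encrypt_affidavit) holds — encrypt_affidavit is obligatory. None of the other listed options is made obligatory by any chain of premises.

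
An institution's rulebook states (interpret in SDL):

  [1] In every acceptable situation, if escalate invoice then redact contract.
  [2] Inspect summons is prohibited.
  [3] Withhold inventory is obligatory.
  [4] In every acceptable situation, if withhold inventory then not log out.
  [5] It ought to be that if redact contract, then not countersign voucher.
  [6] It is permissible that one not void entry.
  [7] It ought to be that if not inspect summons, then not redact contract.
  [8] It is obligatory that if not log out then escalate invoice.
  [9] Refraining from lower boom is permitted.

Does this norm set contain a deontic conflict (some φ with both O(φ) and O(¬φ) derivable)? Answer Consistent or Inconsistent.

Premise 2, F(inspect_summons), is equivalent to O(¬inspect_summons).
Applying K to premise 7 (O(¬inspect_summons → ¬redact_contract)) and O(¬inspect_summons) yields O(¬redact_contract).
Premise 1 is O(escalate_invoice → redact_contract); contrapositively O(¬redact_contract → ¬escalate_invoice). Since O(¬redact_contract) holds, K gives O(¬escalate_invoice).
The contrapositive of premise 8 (O(¬log_out → escalate_invoice)) is O(¬escalate_invoice → log_out), and O(¬escalate_invoice) is already established, so O(log_out).
The contrapositive of premise 4 (O(withhold_inventory → ¬log_out)) is O(log_out → ¬withhold_inventory), and O(log_out) is already established, so O(¬withhold_inventory).
But premise 3 directly asserts O(withhold_inventory).
We now have both O(¬withhold_inventory) and O(withhold_inventory) — withhold_inventory is simultaneously obligatory and forbidden, violating the D-axiom.

Inconsistent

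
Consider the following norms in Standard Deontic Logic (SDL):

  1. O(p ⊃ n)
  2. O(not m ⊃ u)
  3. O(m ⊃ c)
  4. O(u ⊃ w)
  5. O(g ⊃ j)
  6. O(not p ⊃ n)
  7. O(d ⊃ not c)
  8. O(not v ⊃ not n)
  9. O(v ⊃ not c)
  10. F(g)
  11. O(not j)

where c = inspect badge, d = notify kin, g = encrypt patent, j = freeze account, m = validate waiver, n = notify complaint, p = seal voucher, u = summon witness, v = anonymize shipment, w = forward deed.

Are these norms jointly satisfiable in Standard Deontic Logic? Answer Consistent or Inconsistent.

Premise 5 is O(g ⊃ j), but O(g) is not derivable from the premises, so it does not yield O(j).
So O(j) is not derivable, and the apparent clash with O(not j) does not arise.
A world satisfying every obligation exists (e.g. c=false, d=false, g=false, j=false, m=false, n=true, p=false, u=true, v=true, w=true); no atom is both obligatory and forbidden, so the set is consistent.

Consistent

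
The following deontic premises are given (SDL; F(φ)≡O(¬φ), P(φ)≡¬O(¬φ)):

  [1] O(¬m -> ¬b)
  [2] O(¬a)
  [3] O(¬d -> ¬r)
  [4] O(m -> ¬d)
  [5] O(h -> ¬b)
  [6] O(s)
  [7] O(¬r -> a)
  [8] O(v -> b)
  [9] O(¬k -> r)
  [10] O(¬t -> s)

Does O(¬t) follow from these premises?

Premise 10 is O(¬t -> s); even if O(s) held, inferring O(¬t) would be affirming the consequent — invalid.
No other premise forces O(¬t). An ideal world satisfying every premise can still have ¬t false, so O(¬t) is not derivable.

No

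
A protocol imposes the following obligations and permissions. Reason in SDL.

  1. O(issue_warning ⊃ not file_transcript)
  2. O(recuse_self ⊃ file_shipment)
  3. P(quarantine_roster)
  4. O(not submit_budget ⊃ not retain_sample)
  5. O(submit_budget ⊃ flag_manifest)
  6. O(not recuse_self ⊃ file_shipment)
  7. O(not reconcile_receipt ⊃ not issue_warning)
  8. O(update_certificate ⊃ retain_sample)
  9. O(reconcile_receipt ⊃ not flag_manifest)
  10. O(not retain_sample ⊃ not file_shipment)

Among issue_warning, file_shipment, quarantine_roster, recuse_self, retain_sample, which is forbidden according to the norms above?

By case analysis on not recuse_self: premise 6 gives O(not recuse_self ⊃ file_shipment) and premise 2 gives O(recuse_self ⊃ file_shipment), so O(file_shipment) either way.
Premise 10 is O(not retain_sample ⊃ not file_shipment); contrapositively O(file_shipment ⊃ retain_sample). Since O(file_shipment) holds, K gives O(retain_sample).
Premise 4, O(not submit_budget ⊃ not retain_sample), contraposes to O(retain_sample ⊃ submit_budget); with O(retain_sample) we get O(submit_budget).
Premise 5 is O(submit_budget ⊃ flag_manifest); since O(submit_budget), deontic closure gives O(flag_manifest).
The contrapositive of premise 9 (O(reconcile_receipt ⊃ not flag_manifest)) is O(flag_manifest ⊃ not reconcile_receipt), and O(flag_manifest) is already established, so O(not reconcile_receipt).
With premise 7, O(not reconcile_receipt ⊃ not issue_warning), the K-axiom yields O(not issue_warning).
So O(not issue_warning) holds, i.e. issue_warning is forbidden. None of the other listed options is forbidden under the premises.

issue_warning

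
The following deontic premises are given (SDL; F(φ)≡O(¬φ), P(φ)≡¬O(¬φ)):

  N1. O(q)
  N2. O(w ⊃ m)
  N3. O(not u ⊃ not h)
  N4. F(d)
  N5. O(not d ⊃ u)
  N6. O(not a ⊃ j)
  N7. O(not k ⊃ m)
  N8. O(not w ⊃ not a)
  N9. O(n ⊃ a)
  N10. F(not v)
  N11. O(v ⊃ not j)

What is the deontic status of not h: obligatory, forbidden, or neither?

Neither

Premise 3 is O(not u ⊃ not h), but O(not u) is not derivable from the premises, so it does not yield O(not h).
No premise or chain of K-axiom applications forces O(not h), and none forces O(h). So not h is neither obligatory nor forbidden under these norms.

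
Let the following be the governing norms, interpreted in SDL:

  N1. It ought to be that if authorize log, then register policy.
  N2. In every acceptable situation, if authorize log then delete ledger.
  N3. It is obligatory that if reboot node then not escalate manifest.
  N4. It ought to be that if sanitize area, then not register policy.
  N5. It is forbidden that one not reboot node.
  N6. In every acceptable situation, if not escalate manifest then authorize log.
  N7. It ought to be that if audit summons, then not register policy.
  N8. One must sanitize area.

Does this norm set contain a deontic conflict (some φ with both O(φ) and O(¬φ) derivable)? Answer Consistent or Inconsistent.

Inconsistent

Premise 8 states O(sanitize_area) outright.
Premise 4 is O(sanitize_area → ¬register_policy); since O(sanitize_area), deontic closure gives O(¬register_policy).
Premise 1, O(authorize_log → register_policy), contraposes to O(¬register_policy → ¬authorize_log); with O(¬register_policy) we get O(¬authorize_log).
The contrapositive of premise 6 (O(¬escalate_manifest → authorize_log)) is O(¬authorize_log → escalate_manifest), and O(¬authorize_log) is already established, so O(escalate_manifest).
The contrapositive of premise 3 (O(reboot_node → ¬escalate_manifest)) is O(escalate_manifest → ¬reboot_node), and O(escalate_manifest) is already established, so O(¬reboot_node).
Yet premise 5 is F(¬reboot_node), i.e. O(reboot_node).
We now have both O(¬reboot_node) and O(reboot_node) — reboot_node is simultaneously obligatory and forbidden, violating the D-axiom.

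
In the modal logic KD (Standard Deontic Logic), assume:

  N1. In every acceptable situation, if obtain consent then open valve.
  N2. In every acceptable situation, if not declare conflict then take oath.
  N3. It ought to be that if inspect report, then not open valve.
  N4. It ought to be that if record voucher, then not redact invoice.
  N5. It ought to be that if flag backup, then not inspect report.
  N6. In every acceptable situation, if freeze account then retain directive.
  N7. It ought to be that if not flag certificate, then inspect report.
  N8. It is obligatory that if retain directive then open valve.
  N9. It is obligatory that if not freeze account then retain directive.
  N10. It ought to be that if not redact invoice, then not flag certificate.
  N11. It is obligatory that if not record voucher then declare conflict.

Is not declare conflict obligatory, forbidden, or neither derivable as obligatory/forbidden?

By case analysis on freeze_account: premise 6 gives O(freeze_account → retain_directive) and premise 9 gives O(¬freeze_account → retain_directive), so O(retain_directive) either way.
Applying K to premise 8 (O(retain_directive → open_valve)) and O(retain_directive) yields O(open_valve).
The contrapositive of premise 3 (O(inspect_report → ¬open_valve)) is O(open_valve → ¬inspect_report), and O(open_valve) is already established, so O(¬inspect_report).
The contrapositive of premise 7 (O(¬flag_certificate → inspect_report)) is O(¬inspect_report → flag_certificate), and O(¬inspect_report) is already established, so O(flag_certificate).
Premise 10, O(¬redact_invoice → ¬flag_certificate), contraposes to O(flag_certificate → redact_invoice); with O(flag_certificate) we get O(redact_invoice).
Premise 4, O(record_voucher → ¬redact_invoice), contraposes to O(redact_invoice → ¬record_voucher); with O(redact_invoice) we get O(¬record_voucher).
Premise 11 is O(¬record_voucher → declare_conflict); since O(¬record_voucher), deontic closure gives O(declare_conflict).
Premises 1, 2, 5 do not contribute to this derivation.
Thus O(declare_conflict), which is F(¬declare_conflict): ¬declare_conflict is forbidden.

Forbidden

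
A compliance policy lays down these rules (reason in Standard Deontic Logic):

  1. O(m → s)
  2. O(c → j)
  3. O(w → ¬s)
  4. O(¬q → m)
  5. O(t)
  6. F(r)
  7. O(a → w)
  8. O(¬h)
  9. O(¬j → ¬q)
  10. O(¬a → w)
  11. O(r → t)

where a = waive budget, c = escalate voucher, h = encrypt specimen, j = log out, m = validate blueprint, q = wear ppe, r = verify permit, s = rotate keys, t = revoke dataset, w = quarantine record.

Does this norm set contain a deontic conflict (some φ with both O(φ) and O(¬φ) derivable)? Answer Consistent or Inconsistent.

Consistent

Premise 11 is O(r → t); even if O(t) held, inferring O(r) would be affirming the consequent — invalid.
So O(r) is not derivable, and the apparent clash with O(¬r) does not arise.
A world satisfying every obligation exists (e.g. a=false, c=false, h=false, j=true, m=false, q=true, r=false, s=false, t=true, w=true); no atom is both obligatory and forbidden, so the set is consistent.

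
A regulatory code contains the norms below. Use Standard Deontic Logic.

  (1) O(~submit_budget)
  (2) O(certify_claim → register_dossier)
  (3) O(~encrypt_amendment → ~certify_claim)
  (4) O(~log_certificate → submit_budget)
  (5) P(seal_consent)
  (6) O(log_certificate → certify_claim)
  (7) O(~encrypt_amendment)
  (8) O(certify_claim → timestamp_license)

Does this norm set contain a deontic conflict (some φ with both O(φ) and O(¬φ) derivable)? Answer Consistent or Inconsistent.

Premise 7 gives O(~encrypt_amendment).
From O(~encrypt_amendment) and premise 3, O(~encrypt_amendment → ~certify_claim), we obtain O(~certify_claim).
Premise 6 is O(log_certificate → certify_claim); contrapositively O(~certify_claim → ~log_certificate). Since O(~certify_claim) holds, K gives O(~log_certificate).
From O(~log_certificate) and premise 4, O(~log_certificate → submit_budget), we obtain O(submit_budget).
Yet premise 1 states O(~submit_budget).
We now have both O(submit_budget) and O(~submit_budget) — submit_budget is simultaneously obligatory and forbidden, violating the D-axiom.

Inconsistent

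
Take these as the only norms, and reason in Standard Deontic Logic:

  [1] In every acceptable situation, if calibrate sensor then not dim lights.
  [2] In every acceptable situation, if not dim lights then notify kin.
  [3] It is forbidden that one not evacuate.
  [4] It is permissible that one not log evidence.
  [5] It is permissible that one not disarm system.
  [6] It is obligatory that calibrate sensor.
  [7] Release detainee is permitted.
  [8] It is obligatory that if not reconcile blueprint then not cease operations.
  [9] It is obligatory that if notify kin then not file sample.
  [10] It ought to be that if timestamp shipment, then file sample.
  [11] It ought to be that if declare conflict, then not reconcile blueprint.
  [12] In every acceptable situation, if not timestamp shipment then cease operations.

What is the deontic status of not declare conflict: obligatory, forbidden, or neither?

Obligatory

Premise 6 states O(calibrate_sensor) outright.
Premise 1 is O(calibrate_sensor → ¬dim_lights); since O(calibrate_sensor), deontic closure gives O(¬dim_lights).
From O(¬dim_lights) and premise 2, O(¬dim_lights → notify_kin), we obtain O(notify_kin).
Applying K to premise 9 (O(notify_kin → ¬file_sample)) and O(notify_kin) yields O(¬file_sample).
The contrapositive of premise 10 (O(timestamp_shipment → file_sample)) is O(¬file_sample → ¬timestamp_shipment), and O(¬file_sample) is already established, so O(¬timestamp_shipment).
With premise 12, O(¬timestamp_shipment → cease_operations), the K-axiom yields O(cease_operations).
Premise 8 is O(¬reconcile_blueprint → ¬cease_operations); contrapositively O(cease_operations → reconcile_blueprint). Since O(cease_operations) holds, K gives O(reconcile_blueprint).
Premise 11 is O(declare_conflict → ¬reconcile_blueprint); contrapositively O(reconcile_blueprint → ¬declare_conflict). Since O(reconcile_blueprint) holds, K gives O(¬declare_conflict).
Premises 3, 4, 5, 7 do not contribute to this derivation.
Hence ¬declare_conflict is obligatory.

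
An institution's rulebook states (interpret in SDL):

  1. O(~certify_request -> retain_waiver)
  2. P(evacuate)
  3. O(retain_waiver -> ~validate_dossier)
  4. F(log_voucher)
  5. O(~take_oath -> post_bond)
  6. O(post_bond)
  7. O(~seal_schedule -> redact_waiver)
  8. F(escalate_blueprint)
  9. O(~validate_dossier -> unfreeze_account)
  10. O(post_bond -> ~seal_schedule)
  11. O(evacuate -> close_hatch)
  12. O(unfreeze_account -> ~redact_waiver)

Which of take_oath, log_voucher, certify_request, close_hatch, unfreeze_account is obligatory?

Premise 6 gives O(post_bond).
Applying K to premise 10 (O(post_bond -> ~seal_schedule)) and O(post_bond) yields O(~seal_schedule).
With premise 7, O(~seal_schedule -> redact_waiver), the K-axiom yields O(redact_waiver).
Premise 12, O(unfreeze_account -> ~redact_waiver), contraposes to O(redact_waiver -> ~unfreeze_account); with O(redact_waiver) we get O(~unfreeze_account).
Premise 9 is O(~validate_dossier -> unfreeze_account); contrapositively O(~unfreeze_account -> validate_dossier). Since O(~unfreeze_account) holds, K gives O(validate_dossier).
The contrapositive of premise 3 (O(retain_waiver -> ~validate_dossier)) is O(validate_dossier -> ~retain_waiver), and O(validate_dossier) is already established, so O(~retain_waiver).
The contrapositive of premise 1 (O(~certify_request -> retain_waiver)) is O(~retain_waiver -> certify_request), and O(~retain_waiver) is already established, so O(certify_request).
So O(certify_request) holds — certify_request is obligatory. None of the other listed options is made obligatory by any chain of premises.

certify_request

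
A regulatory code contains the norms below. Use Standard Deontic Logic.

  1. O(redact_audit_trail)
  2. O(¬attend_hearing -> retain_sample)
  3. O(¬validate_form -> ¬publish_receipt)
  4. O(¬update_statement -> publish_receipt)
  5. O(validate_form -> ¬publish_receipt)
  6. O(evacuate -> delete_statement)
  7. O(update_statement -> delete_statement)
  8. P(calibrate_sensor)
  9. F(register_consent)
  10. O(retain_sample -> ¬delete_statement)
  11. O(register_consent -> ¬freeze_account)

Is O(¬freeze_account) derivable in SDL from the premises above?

Premise 11 is O(register_consent -> ¬freeze_account), but O(register_consent) is not derivable from the premises, so it does not yield O(¬freeze_account).
No other premise forces O(¬freeze_account). An ideal world satisfying every premise can still have ¬freeze_account false, so O(¬freeze_account) is not derivable.

No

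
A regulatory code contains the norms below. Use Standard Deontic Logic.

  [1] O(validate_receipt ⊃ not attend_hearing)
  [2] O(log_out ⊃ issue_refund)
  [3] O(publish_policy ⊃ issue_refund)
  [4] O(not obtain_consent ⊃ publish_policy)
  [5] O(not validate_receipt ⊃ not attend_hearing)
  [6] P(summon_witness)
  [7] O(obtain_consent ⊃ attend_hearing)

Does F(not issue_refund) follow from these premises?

Yes

By case analysis on validate_receipt: premise 1 gives O(validate_receipt ⊃ not attend_hearing) and premise 5 gives O(not validate_receipt ⊃ not attend_hearing), so O(not attend_hearing) either way.
Premise 7, O(obtain_consent ⊃ attend_hearing), contraposes to O(not attend_hearing ⊃ not obtain_consent); with O(not attend_hearing) we get O(not obtain_consent).
From O(not obtain_consent) and premise 4, O(not obtain_consent ⊃ publish_policy), we obtain O(publish_policy).
With premise 3, O(publish_policy ⊃ issue_refund), the K-axiom yields O(issue_refund).
Premises 2, 6 do not contribute to this derivation.
So O(issue_refund) holds, i.e. F(not issue_refund). The claim follows.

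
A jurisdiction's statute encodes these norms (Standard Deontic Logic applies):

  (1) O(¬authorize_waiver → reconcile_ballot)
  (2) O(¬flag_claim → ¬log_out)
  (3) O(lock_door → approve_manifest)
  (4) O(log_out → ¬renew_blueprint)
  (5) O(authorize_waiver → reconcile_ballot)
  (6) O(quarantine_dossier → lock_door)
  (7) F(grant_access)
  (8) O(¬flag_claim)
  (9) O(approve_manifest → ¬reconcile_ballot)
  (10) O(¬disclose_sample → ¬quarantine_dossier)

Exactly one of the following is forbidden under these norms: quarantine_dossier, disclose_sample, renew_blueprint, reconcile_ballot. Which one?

quarantine_dossier

Premises 5 and 1 are O(authorize_waiver → reconcile_ballot) and O(¬authorize_waiver → reconcile_ballot); every ideal world satisfies authorize_waiver or ¬authorize_waiver, so in either case reconcile_ballot holds — hence O(reconcile_ballot).
Premise 9, O(approve_manifest → ¬reconcile_ballot), contraposes to O(reconcile_ballot → ¬approve_manifest); with O(reconcile_ballot) we get O(¬approve_manifest).
Premise 3 is O(lock_door → approve_manifest); contrapositively O(¬approve_manifest → ¬lock_door). Since O(¬approve_manifest) holds, K gives O(¬lock_door).
Premise 6, O(quarantine_dossier → lock_door), contraposes to O(¬lock_door → ¬quarantine_dossier); with O(¬lock_door) we get O(¬quarantine_dossier).
So O(¬quarantine_dossier) holds, i.e. quarantine_dossier is forbidden. None of the other listed options is forbidden under the premises.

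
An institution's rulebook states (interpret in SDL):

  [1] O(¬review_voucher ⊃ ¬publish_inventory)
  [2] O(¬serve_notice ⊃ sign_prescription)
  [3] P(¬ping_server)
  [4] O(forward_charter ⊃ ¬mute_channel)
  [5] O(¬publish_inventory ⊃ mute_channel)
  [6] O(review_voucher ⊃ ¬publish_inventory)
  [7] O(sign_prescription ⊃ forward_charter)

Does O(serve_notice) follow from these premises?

By case analysis on ¬review_voucher: premise 1 gives O(¬review_voucher ⊃ ¬publish_inventory) and premise 6 gives O(review_voucher ⊃ ¬publish_inventory), so O(¬publish_inventory) either way.
Applying K to premise 5 (O(¬publish_inventory ⊃ mute_channel)) and O(¬publish_inventory) yields O(mute_channel).
Premise 4, O(forward_charter ⊃ ¬mute_channel), contraposes to O(mute_channel ⊃ ¬forward_charter); with O(mute_channel) we get O(¬forward_charter).
Premise 7, O(sign_prescription ⊃ forward_charter), contraposes to O(¬forward_charter ⊃ ¬sign_prescription); with O(¬forward_charter) we get O(¬sign_prescription).
Premise 2, O(¬serve_notice ⊃ sign_prescription), contraposes to O(¬sign_prescription ⊃ serve_notice); with O(¬sign_prescription) we get O(serve_notice).
Premise 3 does not contribute to this derivation.
So O(serve_notice) follows.

Yes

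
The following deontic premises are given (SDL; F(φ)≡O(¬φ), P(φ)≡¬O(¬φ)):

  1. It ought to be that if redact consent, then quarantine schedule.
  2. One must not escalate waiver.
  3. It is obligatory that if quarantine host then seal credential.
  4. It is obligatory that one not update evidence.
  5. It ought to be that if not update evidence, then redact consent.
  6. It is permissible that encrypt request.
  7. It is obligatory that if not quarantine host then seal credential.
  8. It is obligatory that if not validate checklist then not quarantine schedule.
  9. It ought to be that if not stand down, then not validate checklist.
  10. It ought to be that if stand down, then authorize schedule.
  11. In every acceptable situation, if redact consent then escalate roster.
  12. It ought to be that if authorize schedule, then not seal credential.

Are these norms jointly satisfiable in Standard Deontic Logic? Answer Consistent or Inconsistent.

Inconsistent

Premises 7 and 3 are O(¬quarantine_host → seal_credential) and O(quarantine_host → seal_credential); every ideal world satisfies ¬quarantine_host or quarantine_host, so in either case seal_credential holds — hence O(seal_credential).
The contrapositive of premise 12 (O(authorize_schedule → ¬seal_credential)) is O(seal_credential → ¬authorize_schedule), and O(seal_credential) is already established, so O(¬authorize_schedule).
Premise 10 is O(stand_down → authorize_schedule); contrapositively O(¬authorize_schedule → ¬stand_down). Since O(¬authorize_schedule) holds, K gives O(¬stand_down).
Premise 9 is O(¬stand_down → ¬validate_checklist); since O(¬stand_down), deontic closure gives O(¬validate_checklist).
Applying K to premise 8 (O(¬validate_checklist → ¬quarantine_schedule)) and O(¬validate_checklist) yields O(¬quarantine_schedule).
The contrapositive of premise 1 (O(redact_consent → quarantine_schedule)) is O(¬quarantine_schedule → ¬redact_consent), and O(¬quarantine_schedule) is already established, so O(¬redact_consent).
The contrapositive of premise 5 (O(¬update_evidence → redact_consent)) is O(¬redact_consent → update_evidence), and O(¬redact_consent) is already established, so O(update_evidence).
However, premise 4 gives O(¬update_evidence).
We now have both O(update_evidence) and O(¬update_evidence) — update_evidence is simultaneously obligatory and forbidden, violating the D-axiom.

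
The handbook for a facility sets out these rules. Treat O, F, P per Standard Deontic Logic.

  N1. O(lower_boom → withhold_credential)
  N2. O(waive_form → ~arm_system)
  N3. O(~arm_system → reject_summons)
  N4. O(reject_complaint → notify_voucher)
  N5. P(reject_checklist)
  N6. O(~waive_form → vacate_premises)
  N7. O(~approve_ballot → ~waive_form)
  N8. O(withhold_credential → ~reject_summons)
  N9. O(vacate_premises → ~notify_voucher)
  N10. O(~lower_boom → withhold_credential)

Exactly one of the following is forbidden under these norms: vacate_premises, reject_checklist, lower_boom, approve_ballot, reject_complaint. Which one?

Premises 10 and 1 cover both cases: O(~lower_boom → withhold_credential) and O(lower_boom → withhold_credential). Since ~lower_boom ∨ lower_boom is a tautology, O(withhold_credential) follows.
Applying K to premise 8 (O(withhold_credential → ~reject_summons)) and O(withhold_credential) yields O(~reject_summons).
Premise 3, O(~arm_system → reject_summons), contraposes to O(~reject_summons → arm_system); with O(~reject_summons) we get O(arm_system).
Premise 2, O(waive_form → ~arm_system), contraposes to O(arm_system → ~waive_form); with O(arm_system) we get O(~waive_form).
Applying K to premise 6 (O(~waive_form → vacate_premises)) and O(~waive_form) yields O(vacate_premises).
Premise 9 is O(vacate_premises → ~notify_voucher); since O(vacate_premises), deontic closure gives O(~notify_voucher).
The contrapositive of premise 4 (O(reject_complaint → notify_voucher)) is O(~notify_voucher → ~reject_complaint), and O(~notify_voucher) is already established, so O(~reject_complaint).
So O(~reject_complaint) holds, i.e. reject_complaint is forbidden. None of the other listed options is forbidden under the premises.

reject_complaint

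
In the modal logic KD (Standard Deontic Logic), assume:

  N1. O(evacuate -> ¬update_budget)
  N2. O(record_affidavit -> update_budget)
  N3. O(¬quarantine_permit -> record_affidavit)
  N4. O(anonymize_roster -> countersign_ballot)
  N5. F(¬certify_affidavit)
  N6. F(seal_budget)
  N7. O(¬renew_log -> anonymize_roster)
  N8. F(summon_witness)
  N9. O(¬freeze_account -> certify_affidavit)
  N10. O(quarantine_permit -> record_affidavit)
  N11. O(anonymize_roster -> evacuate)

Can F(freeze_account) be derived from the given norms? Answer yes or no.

Premise 9 is O(¬freeze_account -> certify_affidavit); even if O(certify_affidavit) held, inferring O(¬freeze_account) would be affirming the consequent — invalid.
No other premise forces O(¬freeze_account). An ideal world satisfying every premise can still have freeze_account true, so F(freeze_account) is not derivable.

No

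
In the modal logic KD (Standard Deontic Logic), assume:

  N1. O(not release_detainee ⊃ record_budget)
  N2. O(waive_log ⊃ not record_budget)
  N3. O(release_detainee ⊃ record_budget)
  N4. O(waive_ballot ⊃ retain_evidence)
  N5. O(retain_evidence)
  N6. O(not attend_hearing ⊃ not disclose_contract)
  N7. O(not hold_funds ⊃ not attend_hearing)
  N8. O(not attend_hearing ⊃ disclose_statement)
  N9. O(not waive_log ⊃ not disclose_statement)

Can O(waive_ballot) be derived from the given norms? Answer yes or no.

Premise 4 is O(waive_ballot ⊃ retain_evidence); even if O(retain_evidence) held, inferring O(waive_ballot) would be affirming the consequent — invalid.
No other premise forces O(waive_ballot). An ideal world satisfying every premise can still have waive_ballot false, so O(waive_ballot) is not derivable.

No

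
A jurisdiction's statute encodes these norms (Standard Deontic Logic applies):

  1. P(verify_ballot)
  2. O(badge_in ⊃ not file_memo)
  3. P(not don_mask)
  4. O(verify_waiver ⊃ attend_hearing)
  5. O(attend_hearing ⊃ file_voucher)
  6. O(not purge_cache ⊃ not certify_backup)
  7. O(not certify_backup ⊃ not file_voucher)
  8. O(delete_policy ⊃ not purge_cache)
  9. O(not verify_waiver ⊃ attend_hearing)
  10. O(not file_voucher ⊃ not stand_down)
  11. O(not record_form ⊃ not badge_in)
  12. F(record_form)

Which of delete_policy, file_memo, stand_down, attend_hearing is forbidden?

delete_policy

Premises 4 and 9 are O(verify_waiver ⊃ attend_hearing) and O(not verify_waiver ⊃ attend_hearing); every ideal world satisfies verify_waiver or not verify_waiver, so in either case attend_hearing holds — hence O(attend_hearing).
With premise 5, O(attend_hearing ⊃ file_voucher), the K-axiom yields O(file_voucher).
The contrapositive of premise 7 (O(not certify_backup ⊃ not file_voucher)) is O(file_voucher ⊃ certify_backup), and O(file_voucher) is already established, so O(certify_backup).
Premise 6, O(not purge_cache ⊃ not certify_backup), contraposes to O(certify_backup ⊃ purge_cache); with O(certify_backup) we get O(purge_cache).
The contrapositive of premise 8 (O(delete_policy ⊃ not purge_cache)) is O(purge_cache ⊃ not delete_policy), and O(purge_cache) is already established, so O(not delete_policy).
So O(not delete_policy) holds, i.e. delete_policy is forbidden. None of the other listed options is forbidden under the premises.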